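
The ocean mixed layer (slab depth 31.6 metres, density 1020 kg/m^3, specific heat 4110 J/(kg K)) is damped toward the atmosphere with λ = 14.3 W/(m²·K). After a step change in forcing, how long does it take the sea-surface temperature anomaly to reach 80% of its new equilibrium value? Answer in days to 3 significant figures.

173 days

Areal heat capacity C = ρ c_p D = 1020 × 4110 × 31.6 = 1.32×10^8 J m⁻² K⁻¹.
τ = C / λ = 1.32×10^8 / 14.3 = 9.26×10^6 s.
Fraction reached: 1 − e^(−t/τ) = 0.80 ⇒ t = −τ ln(1 − 0.80) = τ × 1.61.
t = 1.49×10^7 s = 173 days.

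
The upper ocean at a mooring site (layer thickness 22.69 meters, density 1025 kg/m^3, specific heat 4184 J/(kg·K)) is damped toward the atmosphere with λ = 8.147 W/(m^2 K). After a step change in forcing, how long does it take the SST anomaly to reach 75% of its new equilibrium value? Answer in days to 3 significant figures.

192 days

Areal heat capacity C = ρ c_p D = 1025 × 4184 × 22.69 = 9.73×10^7 J/(m²·K).
τ = C / λ = 9.73×10^7 / 8.147 = 1.19×10^7 s.
Fraction reached: 1 − e^(−t/τ) = 0.75 ⇒ t = −τ ln(1 − 0.75) = τ × 1.39.
t = 1.66×10^7 s = 192 days.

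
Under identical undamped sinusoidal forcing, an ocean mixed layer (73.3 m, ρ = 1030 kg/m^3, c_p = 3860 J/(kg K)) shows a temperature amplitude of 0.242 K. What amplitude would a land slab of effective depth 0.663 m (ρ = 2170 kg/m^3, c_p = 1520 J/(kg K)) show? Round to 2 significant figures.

C_ocean = 2.91×10^8 J/(m²·K); C_land = 2.19×10^6 J/(m²·K).
A ∝ 1/C ⇒ A_land = A_ocean × C_ocean/C_land = 0.242 × 133 = 32.2 K.

32 K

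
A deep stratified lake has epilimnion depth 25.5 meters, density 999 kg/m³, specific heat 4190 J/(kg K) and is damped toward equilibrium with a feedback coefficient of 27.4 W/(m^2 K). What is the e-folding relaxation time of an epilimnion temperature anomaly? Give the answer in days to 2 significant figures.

Areal heat capacity C = ρ c_p D = 999 × 4190 × 25.5 = 1.07×10^8 J/(m²·K).
Relaxation time τ = C / λ = 1.07×10^8 / 27.4 = 3.90×10^6 s.
In days: 3.90×10^6 s / (86400 s/day) = 45.1 days.

45 days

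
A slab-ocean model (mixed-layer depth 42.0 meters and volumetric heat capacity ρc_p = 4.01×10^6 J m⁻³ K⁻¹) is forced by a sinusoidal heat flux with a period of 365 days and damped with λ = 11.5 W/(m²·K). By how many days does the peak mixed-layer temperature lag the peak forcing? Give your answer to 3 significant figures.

72.1 days

Areal heat capacity C = ρc_p × D = 4.01×10^6 × 42.0 = 1.68×10^8 J/(m^2 K).
ω = 2π / 3.15×10^7 s = 1.99×10^-7 s⁻¹.
Phase lag φ = arctan(Cω/λ) = arctan(33.6/11.5) = 1.24 rad.
Time lag = φ / ω = 1.24 / 1.99×10^-7 = 6.23×10^6 s = 72.1 days.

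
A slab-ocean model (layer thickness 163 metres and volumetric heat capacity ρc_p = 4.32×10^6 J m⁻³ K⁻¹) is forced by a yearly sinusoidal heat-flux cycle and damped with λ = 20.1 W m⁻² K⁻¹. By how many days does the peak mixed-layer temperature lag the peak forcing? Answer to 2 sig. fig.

Areal heat capacity C = ρc_p × D = 4.32×10^6 × 163 = 7.04×10^8 J m⁻² K⁻¹.
ω = 2π / 3.15×10^7 s = 1.99×10^-7 s⁻¹.
Phase lag φ = arctan(Cω/λ) = arctan(140/20.1) = 1.43 rad.
Time lag = φ / ω = 1.43 / 1.99×10^-7 = 7.17×10^6 s = 83.0 days.

83 days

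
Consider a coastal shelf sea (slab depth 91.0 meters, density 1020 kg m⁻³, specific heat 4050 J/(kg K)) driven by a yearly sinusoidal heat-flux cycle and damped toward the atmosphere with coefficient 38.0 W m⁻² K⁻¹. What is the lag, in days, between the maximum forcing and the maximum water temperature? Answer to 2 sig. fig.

Areal heat capacity C = ρ c_p D = 1020 × 4050 × 91.0 = 3.76×10^8 J m⁻² K⁻¹.
ω = 2π / 3.15×10^7 s = 1.99×10^-7 s⁻¹.
Phase lag φ = arctan(Cω/λ) = arctan(74.9/38.0) = 1.10 rad.
Time lag = φ / ω = 1.10 / 1.99×10^-7 = 5.53×10^6 s = 64.0 days.

64 days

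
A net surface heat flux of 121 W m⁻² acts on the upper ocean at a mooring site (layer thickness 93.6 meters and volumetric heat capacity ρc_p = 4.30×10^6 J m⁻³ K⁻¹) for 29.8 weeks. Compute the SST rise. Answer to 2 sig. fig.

5.4 K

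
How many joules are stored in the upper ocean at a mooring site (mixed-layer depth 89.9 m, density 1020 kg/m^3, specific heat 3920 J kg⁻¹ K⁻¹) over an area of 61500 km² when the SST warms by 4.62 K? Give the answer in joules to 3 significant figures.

1.02×10^20 J

Areal heat capacity C = ρ c_p D = 1020 × 3920 × 89.9 = 3.59×10^8 J m⁻² K⁻¹.
Heat per unit area: q = C ΔT = 3.59×10^8 × 4.62 = 1.66×10^9 J/m².
Total heat: Q = q × A = 1.66×10^9 × (61500 × 10⁶ m²) = 1.02×10^20 J.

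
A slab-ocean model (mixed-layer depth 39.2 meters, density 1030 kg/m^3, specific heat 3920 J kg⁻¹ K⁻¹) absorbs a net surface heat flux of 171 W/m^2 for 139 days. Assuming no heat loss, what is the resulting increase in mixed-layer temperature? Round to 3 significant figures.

13.0 K

Areal heat capacity C = ρ c_p D = 1030 × 3920 × 39.2 = 1.58×10^8 J/(m^2 K).
Net heat input Q = F Δt = 171 × (139 days × 86400 s/day) = 2.05×10^9 J/m².
ΔT = Q / C = 2.05×10^9 / 1.58×10^8 = 13.0 K.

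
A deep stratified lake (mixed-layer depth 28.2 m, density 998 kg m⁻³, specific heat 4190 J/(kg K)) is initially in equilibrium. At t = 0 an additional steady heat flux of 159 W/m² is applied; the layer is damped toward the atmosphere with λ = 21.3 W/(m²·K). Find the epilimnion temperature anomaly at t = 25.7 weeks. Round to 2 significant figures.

7.0 K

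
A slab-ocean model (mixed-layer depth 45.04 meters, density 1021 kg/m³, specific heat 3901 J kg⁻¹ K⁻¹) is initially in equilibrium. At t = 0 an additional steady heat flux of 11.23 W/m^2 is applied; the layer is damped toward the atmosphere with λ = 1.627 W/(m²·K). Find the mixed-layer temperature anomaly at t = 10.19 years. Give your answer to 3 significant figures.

Areal heat capacity C = ρ c_p D = 1021 × 3901 × 45.04 = 1.79×10^8 J/(m²·K).
τ = C / λ = 1.79×10^8 / 1.627 = 1.10×10^8 s.
Equilibrium anomaly ΔT_eq = F / λ = 11.23 / 1.627 = 6.90 K.
t = 10.19 years = 3.22×10^8 s, so t/τ = 2.92.
ΔT(t) = ΔT_eq (1 − e^(−t/τ)) = 6.90 × (1 − e^−2.92) = 6.53 K.

6.53 K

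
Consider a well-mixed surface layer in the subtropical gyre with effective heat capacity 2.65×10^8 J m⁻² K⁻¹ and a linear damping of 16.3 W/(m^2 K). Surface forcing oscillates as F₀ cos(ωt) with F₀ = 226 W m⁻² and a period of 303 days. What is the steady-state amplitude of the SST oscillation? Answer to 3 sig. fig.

3.44 K

Areal heat capacity C = 2.65×10^8 J m⁻² K⁻¹ (given).
Angular frequency ω = 2π / T = 2π / 2.62×10^7 s = 2.40×10^-7 s⁻¹.
√((Cω)² + λ²) = √((63.6)² + 16.3²) = 65.7 W/(m²·K).
Amplitude A = F₀ / √((Cω)²+λ²) = 226 / 65.7 = 3.44 K.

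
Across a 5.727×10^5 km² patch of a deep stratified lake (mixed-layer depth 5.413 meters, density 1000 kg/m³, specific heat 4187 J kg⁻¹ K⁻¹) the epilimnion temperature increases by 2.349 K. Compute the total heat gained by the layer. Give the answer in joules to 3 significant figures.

3.05×10^19 J

Areal heat capacity C = ρ c_p D = 1000 × 4187 × 5.413 = 2.27×10^7 J m⁻² K⁻¹.
Heat per unit area: q = C ΔT = 2.27×10^7 × 2.349 = 5.32×10^7 J/m².
Total heat: Q = q × A = 5.32×10^7 × (5.727×10^5 × 10⁶ m²) = 3.05×10^19 J.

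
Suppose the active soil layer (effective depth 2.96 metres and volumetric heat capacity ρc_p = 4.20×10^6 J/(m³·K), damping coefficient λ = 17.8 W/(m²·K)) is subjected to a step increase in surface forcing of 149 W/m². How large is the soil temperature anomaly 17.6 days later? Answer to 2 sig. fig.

7.4 K

Areal heat capacity C = ρc_p × D = 4.20×10^6 × 2.96 = 1.24×10^7 J m⁻² K⁻¹.
τ = C / λ = 1.24×10^7 / 17.8 = 6.98×10^5 s.
Equilibrium anomaly ΔT_eq = F / λ = 149 / 17.8 = 8.37 K.
t = 17.6 days = 1.52×10^6 s, so t/τ = 2.18.
ΔT(t) = ΔT_eq (1 − e^(−t/τ)) = 8.37 × (1 − e^−2.18) = 7.42 K.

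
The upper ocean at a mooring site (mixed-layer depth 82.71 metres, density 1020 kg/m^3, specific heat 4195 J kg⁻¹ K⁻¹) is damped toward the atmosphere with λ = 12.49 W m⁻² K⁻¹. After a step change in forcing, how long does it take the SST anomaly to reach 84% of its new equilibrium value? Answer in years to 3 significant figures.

Areal heat capacity C = ρ c_p D = 1020 × 4195 × 82.71 = 3.54×10^8 J/(m²·K).
τ = C / λ = 3.54×10^8 / 12.49 = 2.83×10^7 s.
Fraction reached: 1 − e^(−t/τ) = 0.84 ⇒ t = −τ ln(1 − 0.84) = τ × 1.83.
t = 5.19×10^7 s = 1.65 years.

1.65 years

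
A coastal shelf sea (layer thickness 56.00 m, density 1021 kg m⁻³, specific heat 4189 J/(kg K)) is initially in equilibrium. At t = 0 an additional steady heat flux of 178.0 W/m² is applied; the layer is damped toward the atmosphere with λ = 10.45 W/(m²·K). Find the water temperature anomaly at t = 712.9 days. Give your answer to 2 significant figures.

16 K

Areal heat capacity C = ρ c_p D = 1021 × 4189 × 56.00 = 2.40×10^8 J m⁻² K⁻¹.
τ = C / λ = 2.40×10^8 / 10.45 = 2.29×10^7 s.
Equilibrium anomaly ΔT_eq = F / λ = 178.0 / 10.45 = 17.0 K.
t = 712.9 days = 6.16×10^7 s, so t/τ = 2.69.
ΔT(t) = ΔT_eq (1 − e^(−t/τ)) = 17.0 × (1 − e^−2.69) = 15.9 K.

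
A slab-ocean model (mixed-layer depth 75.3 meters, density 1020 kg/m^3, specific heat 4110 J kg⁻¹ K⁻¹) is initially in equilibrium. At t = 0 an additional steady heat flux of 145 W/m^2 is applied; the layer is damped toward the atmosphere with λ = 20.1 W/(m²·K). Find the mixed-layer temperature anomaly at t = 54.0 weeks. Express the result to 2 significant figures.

Areal heat capacity C = ρ c_p D = 1020 × 4110 × 75.3 = 3.16×10^8 J/(m^2 K).
τ = C / λ = 3.16×10^8 / 20.1 = 1.57×10^7 s.
Equilibrium anomaly ΔT_eq = F / λ = 145 / 20.1 = 7.21 K.
t = 54.0 weeks = 3.27×10^7 s, so t/τ = 2.08.
ΔT(t) = ΔT_eq (1 − e^(−t/τ)) = 7.21 × (1 − e^−2.08) = 6.31 K.

6.3 K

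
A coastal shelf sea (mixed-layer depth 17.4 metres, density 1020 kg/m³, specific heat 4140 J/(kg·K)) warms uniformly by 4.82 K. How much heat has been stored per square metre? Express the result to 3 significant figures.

3.54×10^8

Areal heat capacity C = ρ c_p D = 1020 × 4140 × 17.4 = 7.35×10^7 J/(m^2 K).
ΔQ = C ΔT = 7.35×10^7 × 4.82 = 3.54×10^8 J/m².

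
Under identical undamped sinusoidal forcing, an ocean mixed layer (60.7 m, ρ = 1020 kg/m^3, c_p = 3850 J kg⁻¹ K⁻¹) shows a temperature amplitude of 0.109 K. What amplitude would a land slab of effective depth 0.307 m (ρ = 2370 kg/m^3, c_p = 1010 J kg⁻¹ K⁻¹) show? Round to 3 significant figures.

35.4 K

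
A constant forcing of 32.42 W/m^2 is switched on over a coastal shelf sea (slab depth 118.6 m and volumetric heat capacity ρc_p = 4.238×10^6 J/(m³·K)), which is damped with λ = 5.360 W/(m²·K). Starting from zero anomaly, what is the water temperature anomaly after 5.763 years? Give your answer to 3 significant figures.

5.18 K

Areal heat capacity C = ρc_p × D = 4.238×10^6 × 118.6 = 5.03×10^8 J m⁻² K⁻¹.
τ = C / λ = 5.03×10^8 / 5.360 = 9.38×10^7 s.
Equilibrium anomaly ΔT_eq = F / λ = 32.42 / 5.360 = 6.05 K.
t = 5.763 years = 1.82×10^8 s, so t/τ = 1.94.
ΔT(t) = ΔT_eq (1 − e^(−t/τ)) = 6.05 × (1 − e^−1.94) = 5.18 K.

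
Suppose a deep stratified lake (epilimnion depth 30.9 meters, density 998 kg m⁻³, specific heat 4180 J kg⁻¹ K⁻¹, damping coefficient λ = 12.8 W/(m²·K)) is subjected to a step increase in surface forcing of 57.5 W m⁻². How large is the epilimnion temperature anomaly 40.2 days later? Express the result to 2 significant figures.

Areal heat capacity C = ρ c_p D = 998 × 4180 × 30.9 = 1.29×10^8 J/(m²·K).
τ = C / λ = 1.29×10^8 / 12.8 = 1.01×10^7 s.
Equilibrium anomaly ΔT_eq = F / λ = 57.5 / 12.8 = 4.49 K.
t = 40.2 days = 3.47×10^6 s, so t/τ = 0.345.
ΔT(t) = ΔT_eq (1 − e^(−t/τ)) = 4.49 × (1 − e^−0.345) = 1.31 K.

1.3 K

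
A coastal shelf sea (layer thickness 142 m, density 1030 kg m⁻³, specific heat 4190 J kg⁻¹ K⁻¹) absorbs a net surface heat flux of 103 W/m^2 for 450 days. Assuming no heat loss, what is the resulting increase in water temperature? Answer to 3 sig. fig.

6.53 K

Areal heat capacity C = ρ c_p D = 1030 × 4190 × 142 = 6.13×10^8 J/(m^2 K).
Net heat input Q = F Δt = 103 × (450 days × 86400 s/day) = 4.00×10^9 J/m².
ΔT = Q / C = 4.00×10^9 / 6.13×10^8 = 6.53 K.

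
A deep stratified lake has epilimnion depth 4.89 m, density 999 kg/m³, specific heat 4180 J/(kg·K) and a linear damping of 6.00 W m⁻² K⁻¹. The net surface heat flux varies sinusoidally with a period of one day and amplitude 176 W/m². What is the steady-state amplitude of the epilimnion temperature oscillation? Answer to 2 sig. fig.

0.12 K

Areal heat capacity C = ρ c_p D = 999 × 4180 × 4.89 = 2.04×10^7 J/(m²·K).
Angular frequency ω = 2π / T = 2π / 86400 s = 7.27×10^-5 s⁻¹.
√((Cω)² + λ²) = √((1480)² + 6.00²) = 1480 W/(m²·K).
Amplitude A = F₀ / √((Cω)²+λ²) = 176 / 1480 = 0.119 K.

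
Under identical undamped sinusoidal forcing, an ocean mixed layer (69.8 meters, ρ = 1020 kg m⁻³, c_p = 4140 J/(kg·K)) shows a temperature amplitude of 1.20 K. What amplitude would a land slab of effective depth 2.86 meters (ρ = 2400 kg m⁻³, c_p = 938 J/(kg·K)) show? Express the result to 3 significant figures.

54.9 K

C_ocean = 2.95×10^8 J/(m²·K); C_land = 6.44×10^6 J/(m²·K).
A ∝ 1/C ⇒ A_land = A_ocean × C_ocean/C_land = 1.20 × 45.8 = 54.9 K.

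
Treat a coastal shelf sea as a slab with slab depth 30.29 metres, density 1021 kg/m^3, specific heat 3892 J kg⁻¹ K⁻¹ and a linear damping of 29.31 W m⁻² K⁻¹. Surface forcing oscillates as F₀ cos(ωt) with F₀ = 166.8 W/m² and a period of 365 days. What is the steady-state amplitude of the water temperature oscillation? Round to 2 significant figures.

4.4 K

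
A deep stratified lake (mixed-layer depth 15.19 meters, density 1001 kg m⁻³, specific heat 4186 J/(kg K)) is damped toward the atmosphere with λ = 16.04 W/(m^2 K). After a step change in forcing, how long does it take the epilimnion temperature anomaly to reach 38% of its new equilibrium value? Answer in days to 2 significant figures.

Areal heat capacity C = ρ c_p D = 1001 × 4186 × 15.19 = 6.36×10^7 J m⁻² K⁻¹.
τ = C / λ = 6.36×10^7 / 16.04 = 3.97×10^6 s.
Fraction reached: 1 − e^(−t/τ) = 0.38 ⇒ t = −τ ln(1 − 0.38) = τ × 0.478.
t = 1.90×10^6 s = 22.0 days.

22 days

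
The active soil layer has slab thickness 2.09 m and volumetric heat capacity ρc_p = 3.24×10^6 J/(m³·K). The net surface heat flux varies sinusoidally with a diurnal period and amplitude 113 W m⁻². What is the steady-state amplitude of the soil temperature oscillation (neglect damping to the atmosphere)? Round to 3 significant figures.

Areal heat capacity C = ρc_p × D = 3.24×10^6 × 2.09 = 6.77×10^6 J/(m²·K).
Angular frequency ω = 2π / T = 2π / 86400 s = 7.27×10^-5 s⁻¹.
Cω = 6.77×10^6 × 7.27×10^-5 = 492 W/(m²·K).
Amplitude A = F₀ / (Cω) = 113 / 492 = 0.229 K.

0.229 K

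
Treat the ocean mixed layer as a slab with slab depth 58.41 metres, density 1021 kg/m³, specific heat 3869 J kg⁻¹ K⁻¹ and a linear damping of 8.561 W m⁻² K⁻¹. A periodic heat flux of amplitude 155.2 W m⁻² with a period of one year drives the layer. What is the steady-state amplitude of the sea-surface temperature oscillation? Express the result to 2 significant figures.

3.3 K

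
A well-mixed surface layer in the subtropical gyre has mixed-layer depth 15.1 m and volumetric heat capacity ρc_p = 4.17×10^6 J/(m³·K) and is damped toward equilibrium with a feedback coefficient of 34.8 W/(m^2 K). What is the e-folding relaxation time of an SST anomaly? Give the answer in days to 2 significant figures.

Areal heat capacity C = ρc_p × D = 4.17×10^6 × 15.1 = 6.30×10^7 J/(m^2 K).
Relaxation time τ = C / λ = 6.30×10^7 / 34.8 = 1.81×10^6 s.
In days: 1.81×10^6 s / (86400 s/day) = 20.9 days.

21 days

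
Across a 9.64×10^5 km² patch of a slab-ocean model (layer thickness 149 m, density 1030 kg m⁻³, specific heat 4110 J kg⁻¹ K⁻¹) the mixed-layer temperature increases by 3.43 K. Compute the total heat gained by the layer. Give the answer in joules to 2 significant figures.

Areal heat capacity C = ρ c_p D = 1030 × 4110 × 149 = 6.31×10^8 J/(m^2 K).
Heat per unit area: q = C ΔT = 6.31×10^8 × 3.43 = 2.16×10^9 J/m².
Total heat: Q = q × A = 2.16×10^9 × (9.64×10^5 × 10⁶ m²) = 2.09×10^21 J.

2.1×10^21 J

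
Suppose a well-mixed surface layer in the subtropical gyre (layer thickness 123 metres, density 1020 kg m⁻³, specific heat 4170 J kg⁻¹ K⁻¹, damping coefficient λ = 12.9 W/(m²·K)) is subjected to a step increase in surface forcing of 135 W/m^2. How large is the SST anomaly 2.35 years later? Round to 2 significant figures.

Areal heat capacity C = ρ c_p D = 1020 × 4170 × 123 = 5.23×10^8 J m⁻² K⁻¹.
τ = C / λ = 5.23×10^8 / 12.9 = 4.06×10^7 s.
Equilibrium anomaly ΔT_eq = F / λ = 135 / 12.9 = 10.5 K.
t = 2.35 years = 7.42×10^7 s, so t/τ = 1.83.
ΔT(t) = ΔT_eq (1 − e^(−t/τ)) = 10.5 × (1 − e^−1.83) = 8.78 K.

8.8 K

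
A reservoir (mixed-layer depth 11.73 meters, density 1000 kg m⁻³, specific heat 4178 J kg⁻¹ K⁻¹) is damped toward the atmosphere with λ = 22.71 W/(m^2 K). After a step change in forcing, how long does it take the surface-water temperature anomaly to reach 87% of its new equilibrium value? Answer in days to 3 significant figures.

51.0 days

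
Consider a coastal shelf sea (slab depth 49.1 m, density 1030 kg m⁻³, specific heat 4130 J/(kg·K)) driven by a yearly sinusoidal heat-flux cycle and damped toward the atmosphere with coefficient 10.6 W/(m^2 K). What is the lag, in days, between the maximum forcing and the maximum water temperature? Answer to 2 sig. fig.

77 days

Areal heat capacity C = ρ c_p D = 1030 × 4130 × 49.1 = 2.09×10^8 J m⁻² K⁻¹.
ω = 2π / 3.15×10^7 s = 1.99×10^-7 s⁻¹.
Phase lag φ = arctan(Cω/λ) = arctan(41.6/10.6) = 1.32 rad.
Time lag = φ / ω = 1.32 / 1.99×10^-7 = 6.63×10^6 s = 76.8 days.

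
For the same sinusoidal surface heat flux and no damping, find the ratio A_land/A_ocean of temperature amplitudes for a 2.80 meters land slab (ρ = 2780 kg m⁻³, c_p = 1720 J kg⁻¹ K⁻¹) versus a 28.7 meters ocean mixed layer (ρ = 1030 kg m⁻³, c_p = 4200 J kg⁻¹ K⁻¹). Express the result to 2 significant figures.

9.3

C_ocean = 1030 × 4200 × 28.7 = 1.24×10^8 J/(m²·K).
C_land = 2780 × 1720 × 2.80 = 1.34×10^7 J/(m²·K).
Undamped amplitude ∝ 1/C, so A_land/A_ocean = C_ocean/C_land = 9.27.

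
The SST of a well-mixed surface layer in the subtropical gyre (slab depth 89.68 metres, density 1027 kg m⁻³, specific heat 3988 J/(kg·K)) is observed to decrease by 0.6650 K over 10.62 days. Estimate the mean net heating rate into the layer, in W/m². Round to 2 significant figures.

Areal heat capacity C = ρ c_p D = 1027 × 3988 × 89.68 = 3.67×10^8 J/(m²·K).
Required heat per unit area: Q = C ΔT = 3.67×10^8 × -0.6650 = -2.44×10^8 J/m².
Flux F = Q / Δt = -2.44×10^8 / 9.18×10^5 s = -266 W/m².

-270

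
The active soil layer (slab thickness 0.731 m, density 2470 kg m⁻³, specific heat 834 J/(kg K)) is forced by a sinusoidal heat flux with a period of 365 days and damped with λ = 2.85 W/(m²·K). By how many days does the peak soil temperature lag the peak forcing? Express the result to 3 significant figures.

Areal heat capacity C = ρ c_p D = 2470 × 834 × 0.731 = 1.51×10^6 J/(m²·K).
ω = 2π / 3.15×10^7 s = 1.99×10^-7 s⁻¹.
Phase lag φ = arctan(Cω/λ) = arctan(0.300/2.85) = 0.105 rad.
Time lag = φ / ω = 0.105 / 1.99×10^-7 = 5.26×10^5 s = 6.09 days.

6.09 days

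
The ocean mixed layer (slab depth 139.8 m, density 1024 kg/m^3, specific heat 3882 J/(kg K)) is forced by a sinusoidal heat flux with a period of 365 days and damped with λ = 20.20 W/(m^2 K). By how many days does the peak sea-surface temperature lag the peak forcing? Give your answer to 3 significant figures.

Areal heat capacity C = ρ c_p D = 1024 × 3882 × 139.8 = 5.56×10^8 J m⁻² K⁻¹.
ω = 2π / 3.15×10^7 s = 1.99×10^-7 s⁻¹.
Phase lag φ = arctan(Cω/λ) = arctan(111/20.20) = 1.39 rad.
Time lag = φ / ω = 1.39 / 1.99×10^-7 = 6.98×10^6 s = 80.8 days.

80.8 days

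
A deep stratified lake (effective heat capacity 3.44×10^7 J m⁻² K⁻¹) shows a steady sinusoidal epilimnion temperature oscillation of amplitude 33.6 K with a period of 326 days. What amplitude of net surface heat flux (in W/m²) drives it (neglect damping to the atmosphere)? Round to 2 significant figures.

Areal heat capacity C = 3.44×10^7 J m⁻² K⁻¹ (given).
ω = 2π / 2.82×10^7 s = 2.23×10^-7 s⁻¹.
Cω = 3.44×10^7 × 2.23×10^-7 = 7.67 W/(m²·K).
F₀ = A × Cω = 33.6 × 7.67 = 258 W/m².

260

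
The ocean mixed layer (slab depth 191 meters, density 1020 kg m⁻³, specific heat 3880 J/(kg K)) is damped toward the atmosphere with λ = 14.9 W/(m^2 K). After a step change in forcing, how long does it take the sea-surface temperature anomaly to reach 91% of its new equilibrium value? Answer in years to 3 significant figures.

Areal heat capacity C = ρ c_p D = 1020 × 3880 × 191 = 7.56×10^8 J/(m²·K).
τ = C / λ = 7.56×10^8 / 14.9 = 5.07×10^7 s.
Fraction reached: 1 − e^(−t/τ) = 0.91 ⇒ t = −τ ln(1 − 0.91) = τ × 2.41.
t = 1.22×10^8 s = 3.87 years.

3.87 years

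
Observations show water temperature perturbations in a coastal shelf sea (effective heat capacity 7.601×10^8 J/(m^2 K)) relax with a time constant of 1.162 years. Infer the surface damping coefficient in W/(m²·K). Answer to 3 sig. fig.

20.7

Areal heat capacity C = 7.601×10^8 J/(m^2 K) (given).
τ = 1.162 years = 3.67×10^7 s.
λ = C / τ = 7.60×10^8 / 3.67×10^7 = 20.7 W/(m²·K).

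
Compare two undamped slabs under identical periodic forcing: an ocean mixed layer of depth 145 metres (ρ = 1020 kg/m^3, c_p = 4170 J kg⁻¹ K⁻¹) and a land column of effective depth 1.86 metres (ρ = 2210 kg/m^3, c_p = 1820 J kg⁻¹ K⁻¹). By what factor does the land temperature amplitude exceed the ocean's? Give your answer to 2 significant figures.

C_ocean = 1020 × 4170 × 145 = 6.17×10^8 J/(m²·K).
C_land = 2210 × 1820 × 1.86 = 7.48×10^6 J/(m²·K).
Undamped amplitude ∝ 1/C, so A_land/A_ocean = C_ocean/C_land = 82.4.

82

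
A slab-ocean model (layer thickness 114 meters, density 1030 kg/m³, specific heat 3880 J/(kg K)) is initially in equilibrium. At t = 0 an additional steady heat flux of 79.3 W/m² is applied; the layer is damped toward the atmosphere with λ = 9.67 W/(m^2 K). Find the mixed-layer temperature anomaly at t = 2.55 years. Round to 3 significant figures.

6.71 K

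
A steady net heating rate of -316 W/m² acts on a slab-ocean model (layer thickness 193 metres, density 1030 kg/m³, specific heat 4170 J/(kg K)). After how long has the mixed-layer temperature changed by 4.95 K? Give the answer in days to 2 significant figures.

150 days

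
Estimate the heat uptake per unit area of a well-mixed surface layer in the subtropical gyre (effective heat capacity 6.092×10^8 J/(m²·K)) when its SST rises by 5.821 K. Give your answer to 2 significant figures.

3.5×10^9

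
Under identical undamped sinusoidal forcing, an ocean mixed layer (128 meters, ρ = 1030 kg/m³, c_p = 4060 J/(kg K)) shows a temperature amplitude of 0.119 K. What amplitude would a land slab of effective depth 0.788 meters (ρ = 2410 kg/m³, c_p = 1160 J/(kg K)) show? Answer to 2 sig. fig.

29 K

C_ocean = 5.35×10^8 J/(m²·K); C_land = 2.20×10^6 J/(m²·K).
A ∝ 1/C ⇒ A_land = A_ocean × C_ocean/C_land = 0.119 × 243 = 28.9 K.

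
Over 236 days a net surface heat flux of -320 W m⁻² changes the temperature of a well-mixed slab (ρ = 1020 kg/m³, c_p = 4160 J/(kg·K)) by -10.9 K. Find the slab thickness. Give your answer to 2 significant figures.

140 m

Heat input Q = F Δt = -320 × 2.04×10^7 s = -6.52×10^9 J/m².
Required areal heat capacity C = Q / ΔT = 5.99×10^8 J/(m²·K).
Depth D = C / (ρ c_p) = 5.99×10^8 / (1020 × 4160) = 141 m.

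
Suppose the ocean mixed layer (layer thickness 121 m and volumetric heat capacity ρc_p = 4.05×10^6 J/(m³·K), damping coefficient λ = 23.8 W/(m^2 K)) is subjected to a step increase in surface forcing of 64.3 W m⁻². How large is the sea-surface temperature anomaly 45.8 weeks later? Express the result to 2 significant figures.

2.0 K

Areal heat capacity C = ρc_p × D = 4.05×10^6 × 121 = 4.90×10^8 J/(m²·K).
τ = C / λ = 4.90×10^8 / 23.8 = 2.06×10^7 s.
Equilibrium anomaly ΔT_eq = F / λ = 64.3 / 23.8 = 2.70 K.
t = 45.8 weeks = 2.77×10^7 s, so t/τ = 1.35.
ΔT(t) = ΔT_eq (1 − e^(−t/τ)) = 2.70 × (1 − e^−1.35) = 2.00 K.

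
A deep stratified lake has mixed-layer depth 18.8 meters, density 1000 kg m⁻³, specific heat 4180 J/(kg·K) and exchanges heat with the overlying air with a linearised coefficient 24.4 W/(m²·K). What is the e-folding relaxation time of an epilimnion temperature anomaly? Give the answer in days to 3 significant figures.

37.3 days

Areal heat capacity C = ρ c_p D = 1000 × 4180 × 18.8 = 7.86×10^7 J/(m^2 K).
Relaxation time τ = C / λ = 7.86×10^7 / 24.4 = 3.22×10^6 s.
In days: 3.22×10^6 s / (86400 s/day) = 37.3 days.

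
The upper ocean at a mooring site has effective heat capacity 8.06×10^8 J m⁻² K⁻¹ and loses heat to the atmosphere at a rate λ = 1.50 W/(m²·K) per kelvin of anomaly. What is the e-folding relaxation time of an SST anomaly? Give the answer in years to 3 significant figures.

17.0 years

Areal heat capacity C = 8.06×10^8 J m⁻² K⁻¹ (given).
Relaxation time τ = C / λ = 8.06×10^8 / 1.50 = 5.37×10^8 s.
In years: 5.37×10^8 s / (3.156×10^7 s/year) = 17.0 years.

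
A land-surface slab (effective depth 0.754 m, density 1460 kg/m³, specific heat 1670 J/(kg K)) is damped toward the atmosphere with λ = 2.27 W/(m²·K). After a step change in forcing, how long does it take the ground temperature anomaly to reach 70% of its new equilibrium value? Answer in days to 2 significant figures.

Areal heat capacity C = ρ c_p D = 1460 × 1670 × 0.754 = 1.84×10^6 J m⁻² K⁻¹.
τ = C / λ = 1.84×10^6 / 2.27 = 8.10×10^5 s.
Fraction reached: 1 − e^(−t/τ) = 0.70 ⇒ t = −τ ln(1 − 0.70) = τ × 1.20.
t = 9.75×10^5 s = 11.3 days.

11 days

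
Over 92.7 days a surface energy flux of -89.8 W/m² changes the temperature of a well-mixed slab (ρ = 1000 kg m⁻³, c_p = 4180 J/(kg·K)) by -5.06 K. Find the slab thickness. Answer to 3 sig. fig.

Heat input Q = F Δt = -89.8 × 8.01×10^6 s = -7.19×10^8 J/m².
Required areal heat capacity C = Q / ΔT = 1.42×10^8 J/(m²·K).
Depth D = C / (ρ c_p) = 1.42×10^8 / (1000 × 4180) = 34.0 m.

34.0 m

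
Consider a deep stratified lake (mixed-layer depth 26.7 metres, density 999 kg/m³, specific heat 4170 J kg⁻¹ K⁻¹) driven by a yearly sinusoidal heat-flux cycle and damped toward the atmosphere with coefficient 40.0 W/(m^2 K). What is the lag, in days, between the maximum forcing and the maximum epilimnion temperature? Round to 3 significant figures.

Areal heat capacity C = ρ c_p D = 999 × 4170 × 26.7 = 1.11×10^8 J/(m²·K).
ω = 2π / 3.15×10^7 s = 1.99×10^-7 s⁻¹.
Phase lag φ = arctan(Cω/λ) = arctan(22.2/40.0) = 0.506 rad.
Time lag = φ / ω = 0.506 / 1.99×10^-7 = 2.54×10^6 s = 29.4 days.

29.4 days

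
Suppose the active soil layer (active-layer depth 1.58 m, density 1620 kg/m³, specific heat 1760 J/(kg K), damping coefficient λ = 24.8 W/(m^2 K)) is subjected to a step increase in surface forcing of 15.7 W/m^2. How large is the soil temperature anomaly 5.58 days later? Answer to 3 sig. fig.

Areal heat capacity C = ρ c_p D = 1620 × 1760 × 1.58 = 4.50×10^6 J/(m^2 K).
τ = C / λ = 4.50×10^6 / 24.8 = 1.82×10^5 s.
Equilibrium anomaly ΔT_eq = F / λ = 15.7 / 24.8 = 0.633 K.
t = 5.58 days = 4.82×10^5 s, so t/τ = 2.65.
ΔT(t) = ΔT_eq (1 − e^(−t/τ)) = 0.633 × (1 − e^−2.65) = 0.589 K.

0.589 K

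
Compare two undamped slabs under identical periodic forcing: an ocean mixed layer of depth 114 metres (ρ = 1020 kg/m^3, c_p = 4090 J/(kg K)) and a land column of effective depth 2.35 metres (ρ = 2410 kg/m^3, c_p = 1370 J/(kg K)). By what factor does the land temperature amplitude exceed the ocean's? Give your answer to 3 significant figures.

61.3

C_ocean = 1020 × 4090 × 114 = 4.76×10^8 J/(m²·K).
C_land = 2410 × 1370 × 2.35 = 7.76×10^6 J/(m²·K).
Undamped amplitude ∝ 1/C, so A_land/A_ocean = C_ocean/C_land = 61.3.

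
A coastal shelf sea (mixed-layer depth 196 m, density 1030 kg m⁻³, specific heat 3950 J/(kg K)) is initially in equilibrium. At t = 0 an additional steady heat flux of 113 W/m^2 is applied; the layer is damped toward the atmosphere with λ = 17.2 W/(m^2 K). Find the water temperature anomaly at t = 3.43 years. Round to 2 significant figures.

Areal heat capacity C = ρ c_p D = 1030 × 3950 × 196 = 7.97×10^8 J/(m^2 K).
τ = C / λ = 7.97×10^8 / 17.2 = 4.64×10^7 s.
Equilibrium anomaly ΔT_eq = F / λ = 113 / 17.2 = 6.57 K.
t = 3.43 years = 1.08×10^8 s, so t/τ = 2.33.
ΔT(t) = ΔT_eq (1 − e^(−t/τ)) = 6.57 × (1 − e^−2.33) = 5.93 K.

5.9 K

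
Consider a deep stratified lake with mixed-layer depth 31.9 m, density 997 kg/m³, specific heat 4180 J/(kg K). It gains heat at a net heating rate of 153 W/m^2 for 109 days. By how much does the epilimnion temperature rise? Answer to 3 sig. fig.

Areal heat capacity C = ρ c_p D = 997 × 4180 × 31.9 = 1.33×10^8 J m⁻² K⁻¹.
Net heat input Q = F Δt = 153 × (109 days × 86400 s/day) = 1.44×10^9 J/m².
ΔT = Q / C = 1.44×10^9 / 1.33×10^8 = 10.8 K.

10.8 K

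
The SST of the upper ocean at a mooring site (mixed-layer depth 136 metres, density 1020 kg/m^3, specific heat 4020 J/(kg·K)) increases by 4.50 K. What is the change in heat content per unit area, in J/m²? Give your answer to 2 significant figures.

2.5×10^9

Areal heat capacity C = ρ c_p D = 1020 × 4020 × 136 = 5.58×10^8 J/(m^2 K).
ΔQ = C ΔT = 5.58×10^8 × 4.50 = 2.51×10^9 J/m².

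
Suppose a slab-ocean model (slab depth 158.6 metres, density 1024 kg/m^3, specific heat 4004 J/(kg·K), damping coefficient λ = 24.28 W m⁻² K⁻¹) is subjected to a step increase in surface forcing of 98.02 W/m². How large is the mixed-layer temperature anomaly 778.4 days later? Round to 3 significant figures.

Areal heat capacity C = ρ c_p D = 1024 × 4004 × 158.6 = 6.50×10^8 J/(m^2 K).
τ = C / λ = 6.50×10^8 / 24.28 = 2.68×10^7 s.
Equilibrium anomaly ΔT_eq = F / λ = 98.02 / 24.28 = 4.04 K.
t = 778.4 days = 6.73×10^7 s, so t/τ = 2.51.
ΔT(t) = ΔT_eq (1 − e^(−t/τ)) = 4.04 × (1 − e^−2.51) = 3.71 K.

3.71 K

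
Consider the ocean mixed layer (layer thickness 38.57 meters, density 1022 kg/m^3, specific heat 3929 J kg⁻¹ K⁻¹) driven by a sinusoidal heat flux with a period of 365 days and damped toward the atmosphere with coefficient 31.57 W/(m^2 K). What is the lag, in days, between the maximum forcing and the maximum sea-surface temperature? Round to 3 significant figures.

Areal heat capacity C = ρ c_p D = 1022 × 3929 × 38.57 = 1.55×10^8 J/(m²·K).
ω = 2π / 3.15×10^7 s = 1.99×10^-7 s⁻¹.
Phase lag φ = arctan(Cω/λ) = arctan(30.9/31.57) = 0.774 rad.
Time lag = φ / ω = 0.774 / 1.99×10^-7 = 3.88×10^6 s = 45.0 days.

45.0 days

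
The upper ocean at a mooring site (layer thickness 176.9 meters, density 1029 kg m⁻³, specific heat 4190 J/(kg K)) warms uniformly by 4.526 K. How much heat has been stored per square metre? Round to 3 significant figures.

Areal heat capacity C = ρ c_p D = 1029 × 4190 × 176.9 = 7.63×10^8 J m⁻² K⁻¹.
ΔQ = C ΔT = 7.63×10^8 × 4.526 = 3.45×10^9 J/m².

3.45×10^9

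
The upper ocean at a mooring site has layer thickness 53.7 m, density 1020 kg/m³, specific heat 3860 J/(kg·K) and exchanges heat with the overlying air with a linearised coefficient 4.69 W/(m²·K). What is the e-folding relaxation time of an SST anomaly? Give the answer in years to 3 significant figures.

1.43 years

Areal heat capacity C = ρ c_p D = 1020 × 3860 × 53.7 = 2.11×10^8 J/(m²·K).
Relaxation time τ = C / λ = 2.11×10^8 / 4.69 = 4.51×10^7 s.
In years: 4.51×10^7 s / (3.156×10^7 s/year) = 1.43 years.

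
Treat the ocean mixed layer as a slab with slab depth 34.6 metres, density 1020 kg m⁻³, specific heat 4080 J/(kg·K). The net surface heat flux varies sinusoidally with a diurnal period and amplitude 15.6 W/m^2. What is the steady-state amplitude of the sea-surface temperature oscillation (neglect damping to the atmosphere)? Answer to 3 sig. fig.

0.00149 K

Areal heat capacity C = ρ c_p D = 1020 × 4080 × 34.6 = 1.44×10^8 J m⁻² K⁻¹.
Angular frequency ω = 2π / T = 2π / 86400 s = 7.27×10^-5 s⁻¹.
Cω = 1.44×10^8 × 7.27×10^-5 = 10500 W/(m²·K).
Amplitude A = F₀ / (Cω) = 15.6 / 10500 = 0.00149 K.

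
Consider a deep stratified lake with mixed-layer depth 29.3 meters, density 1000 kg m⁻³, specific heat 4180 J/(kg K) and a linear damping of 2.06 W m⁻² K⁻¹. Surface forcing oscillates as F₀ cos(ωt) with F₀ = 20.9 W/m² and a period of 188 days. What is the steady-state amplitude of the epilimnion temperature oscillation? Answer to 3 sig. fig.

Areal heat capacity C = ρ c_p D = 1000 × 4180 × 29.3 = 1.22×10^8 J/(m^2 K).
Angular frequency ω = 2π / T = 2π / 1.62×10^7 s = 3.87×10^-7 s⁻¹.
√((Cω)² + λ²) = √((47.4)² + 2.06²) = 47.4 W/(m²·K).
Amplitude A = F₀ / √((Cω)²+λ²) = 20.9 / 47.4 = 0.441 K.

0.441 K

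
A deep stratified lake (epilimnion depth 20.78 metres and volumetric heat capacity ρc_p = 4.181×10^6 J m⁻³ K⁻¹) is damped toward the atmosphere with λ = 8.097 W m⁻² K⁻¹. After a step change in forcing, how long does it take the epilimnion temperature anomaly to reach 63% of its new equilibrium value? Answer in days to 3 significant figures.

Areal heat capacity C = ρc_p × D = 4.181×10^6 × 20.78 = 8.69×10^7 J/(m²·K).
τ = C / λ = 8.69×10^7 / 8.097 = 1.07×10^7 s.
Fraction reached: 1 − e^(−t/τ) = 0.63 ⇒ t = −τ ln(1 − 0.63) = τ × 0.994.
t = 1.07×10^7 s = 123 days.

123 days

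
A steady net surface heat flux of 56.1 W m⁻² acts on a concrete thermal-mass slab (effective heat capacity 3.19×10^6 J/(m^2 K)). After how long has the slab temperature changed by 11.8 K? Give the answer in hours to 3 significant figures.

Areal heat capacity C = 3.19×10^6 J/(m^2 K) (given).
Time required: Δt = C ΔT / F = 3.19×10^6 × 11.8 / 56.1 = 6.71×10^5 s.
In hours: 6.71×10^5 s / (3600 s/hour) = 186 hours.

186 hours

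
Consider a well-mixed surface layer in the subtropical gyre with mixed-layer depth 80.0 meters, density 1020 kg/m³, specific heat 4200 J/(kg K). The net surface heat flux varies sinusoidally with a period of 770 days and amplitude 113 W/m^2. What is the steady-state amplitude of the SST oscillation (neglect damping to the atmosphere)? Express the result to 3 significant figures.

3.49 K

Areal heat capacity C = ρ c_p D = 1020 × 4200 × 80.0 = 3.43×10^8 J m⁻² K⁻¹.
Angular frequency ω = 2π / T = 2π / 6.65×10^7 s = 9.44×10^-8 s⁻¹.
Cω = 3.43×10^8 × 9.44×10^-8 = 32.4 W/(m²·K).
Amplitude A = F₀ / (Cω) = 113 / 32.4 = 3.49 K.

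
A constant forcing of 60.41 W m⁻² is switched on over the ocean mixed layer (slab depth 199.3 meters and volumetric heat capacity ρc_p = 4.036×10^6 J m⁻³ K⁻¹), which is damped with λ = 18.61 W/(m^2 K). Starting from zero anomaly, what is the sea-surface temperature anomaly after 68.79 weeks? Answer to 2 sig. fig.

2.0 K

Areal heat capacity C = ρc_p × D = 4.036×10^6 × 199.3 = 8.04×10^8 J m⁻² K⁻¹.
τ = C / λ = 8.04×10^8 / 18.61 = 4.32×10^7 s.
Equilibrium anomaly ΔT_eq = F / λ = 60.41 / 18.61 = 3.25 K.
t = 68.79 weeks = 4.16×10^7 s, so t/τ = 0.963.
ΔT(t) = ΔT_eq (1 − e^(−t/τ)) = 3.25 × (1 − e^−0.963) = 2.01 K.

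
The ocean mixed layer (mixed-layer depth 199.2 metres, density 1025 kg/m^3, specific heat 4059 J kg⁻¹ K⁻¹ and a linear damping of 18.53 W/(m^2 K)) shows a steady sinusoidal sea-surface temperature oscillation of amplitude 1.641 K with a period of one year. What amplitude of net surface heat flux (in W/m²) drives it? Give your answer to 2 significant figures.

270

Areal heat capacity C = ρ c_p D = 1025 × 4059 × 199.2 = 8.29×10^8 J m⁻² K⁻¹.
ω = 2π / 3.15×10^7 s = 1.99×10^-7 s⁻¹.
√((Cω)² + λ²) = √((165)² + 18.53²) = 166 W/(m²·K).
F₀ = A × √((Cω)²+λ²) = 1.641 × 166 = 273 W/m².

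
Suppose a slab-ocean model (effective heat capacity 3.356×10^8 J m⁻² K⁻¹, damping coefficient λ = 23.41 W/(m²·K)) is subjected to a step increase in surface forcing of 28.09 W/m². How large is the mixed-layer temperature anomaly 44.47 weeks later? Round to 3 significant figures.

1.02 K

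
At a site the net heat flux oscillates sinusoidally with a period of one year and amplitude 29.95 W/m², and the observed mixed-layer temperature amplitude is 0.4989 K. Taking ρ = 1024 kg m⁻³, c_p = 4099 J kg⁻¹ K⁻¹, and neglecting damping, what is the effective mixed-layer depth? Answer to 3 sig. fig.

71.8 m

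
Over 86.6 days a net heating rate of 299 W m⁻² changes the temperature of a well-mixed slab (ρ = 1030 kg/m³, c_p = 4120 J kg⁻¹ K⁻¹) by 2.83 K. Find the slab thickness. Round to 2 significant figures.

190 m

Heat input Q = F Δt = 299 × 7.48×10^6 s = 2.24×10^9 J/m².
Required areal heat capacity C = Q / ΔT = 7.91×10^8 J/(m²·K).
Depth D = C / (ρ c_p) = 7.91×10^8 / (1030 × 4120) = 186 m.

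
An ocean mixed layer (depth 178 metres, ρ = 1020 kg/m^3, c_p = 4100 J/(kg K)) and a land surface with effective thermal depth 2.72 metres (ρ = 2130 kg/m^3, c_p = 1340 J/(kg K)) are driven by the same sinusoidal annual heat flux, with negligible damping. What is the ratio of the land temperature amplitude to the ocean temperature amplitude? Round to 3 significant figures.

C_ocean = 1020 × 4100 × 178 = 7.44×10^8 J/(m²·K).
C_land = 2130 × 1340 × 2.72 = 7.76×10^6 J/(m²·K).
Undamped amplitude ∝ 1/C, so A_land/A_ocean = C_ocean/C_land = 95.9.

95.9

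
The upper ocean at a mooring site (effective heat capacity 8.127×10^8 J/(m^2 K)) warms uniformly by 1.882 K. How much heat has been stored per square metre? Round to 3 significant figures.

Areal heat capacity C = 8.127×10^8 J/(m^2 K) (given).
ΔQ = C ΔT = 8.13×10^8 × 1.882 = 1.53×10^9 J/m².

1.53×10^9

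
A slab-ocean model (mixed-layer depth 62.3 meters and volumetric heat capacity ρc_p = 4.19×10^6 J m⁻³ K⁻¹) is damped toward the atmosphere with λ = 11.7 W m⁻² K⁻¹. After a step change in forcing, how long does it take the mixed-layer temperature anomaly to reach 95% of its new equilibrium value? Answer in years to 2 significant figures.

2.1 years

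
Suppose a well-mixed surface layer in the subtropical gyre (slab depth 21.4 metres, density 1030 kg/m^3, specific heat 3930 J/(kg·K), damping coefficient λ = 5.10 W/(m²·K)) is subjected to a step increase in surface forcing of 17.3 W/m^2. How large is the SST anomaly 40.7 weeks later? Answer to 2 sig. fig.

Areal heat capacity C = ρ c_p D = 1030 × 3930 × 21.4 = 8.66×10^7 J m⁻² K⁻¹.
τ = C / λ = 8.66×10^7 / 5.10 = 1.70×10^7 s.
Equilibrium anomaly ΔT_eq = F / λ = 17.3 / 5.10 = 3.39 K.
t = 40.7 weeks = 2.46×10^7 s, so t/τ = 1.45.
ΔT(t) = ΔT_eq (1 − e^(−t/τ)) = 3.39 × (1 − e^−1.45) = 2.60 K.

2.6 K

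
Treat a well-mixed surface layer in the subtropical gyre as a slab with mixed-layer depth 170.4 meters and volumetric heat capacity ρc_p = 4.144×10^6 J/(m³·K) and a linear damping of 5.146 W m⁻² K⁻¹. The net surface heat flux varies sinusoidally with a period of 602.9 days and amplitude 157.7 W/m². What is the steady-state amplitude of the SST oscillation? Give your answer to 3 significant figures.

Areal heat capacity C = ρc_p × D = 4.144×10^6 × 170.4 = 7.06×10^8 J/(m²·K).
Angular frequency ω = 2π / T = 2π / 5.21×10^7 s = 1.21×10^-7 s⁻¹.
√((Cω)² + λ²) = √((85.2)² + 5.146²) = 85.3 W/(m²·K).
Amplitude A = F₀ / √((Cω)²+λ²) = 157.7 / 85.3 = 1.85 K.

1.85 K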